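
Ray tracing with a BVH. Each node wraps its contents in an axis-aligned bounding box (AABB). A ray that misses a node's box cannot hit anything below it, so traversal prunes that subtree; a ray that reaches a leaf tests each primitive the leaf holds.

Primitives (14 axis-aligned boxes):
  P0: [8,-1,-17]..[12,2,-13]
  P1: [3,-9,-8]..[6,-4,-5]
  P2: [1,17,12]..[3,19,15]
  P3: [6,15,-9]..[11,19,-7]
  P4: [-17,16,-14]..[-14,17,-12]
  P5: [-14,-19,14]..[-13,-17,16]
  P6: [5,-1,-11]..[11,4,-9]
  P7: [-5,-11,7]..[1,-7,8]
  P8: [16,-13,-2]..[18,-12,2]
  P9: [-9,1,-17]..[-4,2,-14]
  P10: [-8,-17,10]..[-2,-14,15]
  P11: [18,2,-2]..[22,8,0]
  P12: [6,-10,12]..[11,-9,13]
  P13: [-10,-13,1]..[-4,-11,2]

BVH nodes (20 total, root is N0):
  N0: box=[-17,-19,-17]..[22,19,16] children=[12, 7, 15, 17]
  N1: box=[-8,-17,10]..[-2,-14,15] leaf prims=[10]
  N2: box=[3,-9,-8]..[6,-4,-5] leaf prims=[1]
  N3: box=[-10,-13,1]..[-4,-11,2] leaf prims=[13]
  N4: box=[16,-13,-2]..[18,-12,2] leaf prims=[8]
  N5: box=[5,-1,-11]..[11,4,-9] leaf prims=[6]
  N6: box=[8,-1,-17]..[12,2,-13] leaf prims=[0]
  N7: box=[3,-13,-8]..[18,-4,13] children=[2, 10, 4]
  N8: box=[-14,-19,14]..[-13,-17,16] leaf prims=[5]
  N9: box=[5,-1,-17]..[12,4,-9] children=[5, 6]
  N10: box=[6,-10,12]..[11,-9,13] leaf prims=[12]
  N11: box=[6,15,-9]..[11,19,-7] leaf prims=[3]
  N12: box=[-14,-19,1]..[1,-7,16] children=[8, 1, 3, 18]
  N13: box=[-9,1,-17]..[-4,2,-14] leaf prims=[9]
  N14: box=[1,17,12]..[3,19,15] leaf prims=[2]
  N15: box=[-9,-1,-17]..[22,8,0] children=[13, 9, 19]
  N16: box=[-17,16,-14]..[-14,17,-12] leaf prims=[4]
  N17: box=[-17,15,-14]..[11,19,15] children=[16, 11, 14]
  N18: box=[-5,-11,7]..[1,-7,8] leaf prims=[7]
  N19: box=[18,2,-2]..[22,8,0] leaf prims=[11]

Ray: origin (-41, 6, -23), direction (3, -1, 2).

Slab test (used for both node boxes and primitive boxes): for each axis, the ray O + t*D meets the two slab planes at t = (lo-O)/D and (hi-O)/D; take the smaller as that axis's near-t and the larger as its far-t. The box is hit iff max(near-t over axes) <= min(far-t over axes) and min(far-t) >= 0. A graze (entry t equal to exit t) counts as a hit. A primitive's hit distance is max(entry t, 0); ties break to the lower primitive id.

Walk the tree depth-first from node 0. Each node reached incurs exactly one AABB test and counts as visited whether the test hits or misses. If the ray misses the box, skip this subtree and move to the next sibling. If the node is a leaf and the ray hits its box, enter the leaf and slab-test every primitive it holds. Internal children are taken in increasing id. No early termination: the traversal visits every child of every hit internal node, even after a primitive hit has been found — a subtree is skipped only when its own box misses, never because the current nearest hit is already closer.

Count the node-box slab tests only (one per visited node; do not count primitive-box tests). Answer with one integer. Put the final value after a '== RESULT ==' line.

Traverse from the root:
N0 x:[8,21] y:[-13,25] z:[3,39/2] -> hit [8,39/2], descend [7, 12, 15, 17]
  N7 x:[44/3,59/3] y:[10,19] z:[15/2,18] -> hit [44/3,18], descend [2, 4, 10]
    N2 x:[44/3,47/3] y:[10,15] z:[15/2,9] -> miss, prune
    N4 x:[19,59/3] y:[18,19] z:[21/2,25/2] -> miss, prune
    N10 x:[47/3,52/3] y:[15,16] z:[35/2,18] -> miss, prune
  N12 x:[9,14] y:[13,25] z:[12,39/2] -> hit [13,14], descend [1, 3, 8, 18]
    N1 x:[11,13] y:[20,23] z:[33/2,19] -> miss, prune
    N3 x:[31/3,37/3] y:[17,19] z:[12,25/2] -> miss, prune
    N8 x:[9,28/3] y:[23,25] z:[37/2,39/2] -> miss, prune
    N18 x:[12,14] y:[13,17] z:[15,31/2] -> miss, prune
  N15 x:[32/3,21] y:[-2,7] z:[3,23/2] -> miss, prune
  N17 x:[8,52/3] y:[-13,-9] z:[9/2,19] -> miss, prune

12 AABB tests over nodes [0, 7, 2, 4, 10, 12, 1, 3, 8, 18, 15, 17]; 0 leaves entered; closest miss.

== RESULT ==
12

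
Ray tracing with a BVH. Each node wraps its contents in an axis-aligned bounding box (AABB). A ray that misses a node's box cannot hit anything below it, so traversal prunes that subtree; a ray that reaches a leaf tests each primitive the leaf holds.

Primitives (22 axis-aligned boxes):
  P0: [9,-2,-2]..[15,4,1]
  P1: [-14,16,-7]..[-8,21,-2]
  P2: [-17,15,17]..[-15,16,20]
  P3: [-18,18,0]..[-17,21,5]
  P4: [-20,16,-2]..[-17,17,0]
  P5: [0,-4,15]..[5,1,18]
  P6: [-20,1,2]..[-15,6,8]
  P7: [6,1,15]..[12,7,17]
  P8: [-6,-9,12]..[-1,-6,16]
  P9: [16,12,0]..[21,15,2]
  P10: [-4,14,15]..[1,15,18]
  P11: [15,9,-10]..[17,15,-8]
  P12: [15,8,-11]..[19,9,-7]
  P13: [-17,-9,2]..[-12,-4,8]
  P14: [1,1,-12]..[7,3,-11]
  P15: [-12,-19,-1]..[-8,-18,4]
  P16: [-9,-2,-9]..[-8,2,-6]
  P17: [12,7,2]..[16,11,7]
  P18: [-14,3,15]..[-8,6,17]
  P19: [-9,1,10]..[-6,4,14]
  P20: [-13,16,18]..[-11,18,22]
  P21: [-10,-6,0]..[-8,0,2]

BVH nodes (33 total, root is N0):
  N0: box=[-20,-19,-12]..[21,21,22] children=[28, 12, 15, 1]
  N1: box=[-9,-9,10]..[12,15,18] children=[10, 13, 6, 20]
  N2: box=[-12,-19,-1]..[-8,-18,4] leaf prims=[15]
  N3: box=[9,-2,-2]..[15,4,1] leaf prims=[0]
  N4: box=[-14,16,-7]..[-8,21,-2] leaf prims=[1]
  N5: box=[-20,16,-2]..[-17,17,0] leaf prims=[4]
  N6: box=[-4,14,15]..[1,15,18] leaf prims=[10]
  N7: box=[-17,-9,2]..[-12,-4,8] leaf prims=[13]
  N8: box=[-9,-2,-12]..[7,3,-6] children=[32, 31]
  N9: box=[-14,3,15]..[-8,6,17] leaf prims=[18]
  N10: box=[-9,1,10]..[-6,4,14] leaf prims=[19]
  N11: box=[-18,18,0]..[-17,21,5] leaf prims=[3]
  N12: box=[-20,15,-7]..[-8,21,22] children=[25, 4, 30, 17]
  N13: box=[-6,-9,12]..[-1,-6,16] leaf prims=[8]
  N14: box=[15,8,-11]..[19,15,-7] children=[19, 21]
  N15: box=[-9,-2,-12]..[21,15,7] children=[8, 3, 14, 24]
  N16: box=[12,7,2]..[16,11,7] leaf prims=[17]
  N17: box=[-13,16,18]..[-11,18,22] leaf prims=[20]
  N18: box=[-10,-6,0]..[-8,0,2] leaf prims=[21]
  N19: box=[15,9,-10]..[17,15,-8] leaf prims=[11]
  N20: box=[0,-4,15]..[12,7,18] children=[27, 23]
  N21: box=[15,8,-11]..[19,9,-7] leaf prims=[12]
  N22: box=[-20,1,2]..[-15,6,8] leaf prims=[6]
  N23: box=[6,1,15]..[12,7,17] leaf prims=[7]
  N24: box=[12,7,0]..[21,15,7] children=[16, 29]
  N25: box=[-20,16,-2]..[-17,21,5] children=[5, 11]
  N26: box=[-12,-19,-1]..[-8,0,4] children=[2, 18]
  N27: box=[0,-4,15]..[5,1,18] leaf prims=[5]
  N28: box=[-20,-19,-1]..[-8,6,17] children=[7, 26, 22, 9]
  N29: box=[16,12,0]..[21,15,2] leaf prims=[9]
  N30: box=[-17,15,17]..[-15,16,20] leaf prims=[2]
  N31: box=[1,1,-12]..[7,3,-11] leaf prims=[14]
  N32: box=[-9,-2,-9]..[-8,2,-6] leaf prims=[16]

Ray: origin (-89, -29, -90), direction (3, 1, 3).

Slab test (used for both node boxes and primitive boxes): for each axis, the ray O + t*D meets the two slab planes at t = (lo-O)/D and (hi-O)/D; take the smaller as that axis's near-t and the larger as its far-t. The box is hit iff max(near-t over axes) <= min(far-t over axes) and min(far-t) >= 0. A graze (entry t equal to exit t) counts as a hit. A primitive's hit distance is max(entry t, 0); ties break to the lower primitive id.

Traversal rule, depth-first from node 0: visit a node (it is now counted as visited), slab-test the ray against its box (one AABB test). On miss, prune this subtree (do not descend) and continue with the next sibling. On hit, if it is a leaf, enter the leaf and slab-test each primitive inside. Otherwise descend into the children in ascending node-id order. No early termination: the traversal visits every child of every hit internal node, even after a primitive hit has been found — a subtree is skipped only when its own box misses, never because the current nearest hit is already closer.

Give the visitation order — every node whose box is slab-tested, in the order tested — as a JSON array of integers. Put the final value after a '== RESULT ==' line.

Walk:
N0 x:[23,110/3] y:[10,50] z:[26,112/3] -> hit [26,110/3], descend [1, 12, 15, 28]
  N1 x:[80/3,101/3] y:[20,44] z:[100/3,36] -> hit [100/3,101/3], descend [6, 10, 13, 20]
    N6 x:[85/3,30] y:[43,44] z:[35,36] -> miss, prune
    N10 x:[80/3,83/3] y:[30,33] z:[100/3,104/3] -> miss, prune
    N13 x:[83/3,88/3] y:[20,23] z:[34,106/3] -> miss, prune
    N20 x:[89/3,101/3] y:[25,36] z:[35,36] -> miss, prune
  N12 x:[23,27] y:[44,50] z:[83/3,112/3] -> miss, prune
  N15 x:[80/3,110/3] y:[27,44] z:[26,97/3] -> hit [27,97/3], descend [3, 8, 14, 24]
    N3 x:[98/3,104/3] y:[27,33] z:[88/3,91/3] -> miss, prune
    N8 x:[80/3,32] y:[27,32] z:[26,28] -> hit [27,28], descend [31, 32]
      N31 x:[30,32] y:[30,32] z:[26,79/3] -> miss, prune
      N32 x:[80/3,27] y:[27,31] z:[27,28] -> hit [27,27] leaf, test {P16@t=27}
    N14 x:[104/3,36] y:[37,44] z:[79/3,83/3] -> miss, prune
    N24 x:[101/3,110/3] y:[36,44] z:[30,97/3] -> miss, prune
  N28 x:[23,27] y:[10,35] z:[89/3,107/3] -> miss, prune

15 AABB tests over nodes [0, 1, 6, 10, 13, 20, 12, 15, 3, 8, 31, 32, 14, 24, 28]; 1 leaf entered; closest P16.

== RESULT ==
[0, 1, 6, 10, 13, 20, 12, 15, 3, 8, 31, 32, 14, 24, 28]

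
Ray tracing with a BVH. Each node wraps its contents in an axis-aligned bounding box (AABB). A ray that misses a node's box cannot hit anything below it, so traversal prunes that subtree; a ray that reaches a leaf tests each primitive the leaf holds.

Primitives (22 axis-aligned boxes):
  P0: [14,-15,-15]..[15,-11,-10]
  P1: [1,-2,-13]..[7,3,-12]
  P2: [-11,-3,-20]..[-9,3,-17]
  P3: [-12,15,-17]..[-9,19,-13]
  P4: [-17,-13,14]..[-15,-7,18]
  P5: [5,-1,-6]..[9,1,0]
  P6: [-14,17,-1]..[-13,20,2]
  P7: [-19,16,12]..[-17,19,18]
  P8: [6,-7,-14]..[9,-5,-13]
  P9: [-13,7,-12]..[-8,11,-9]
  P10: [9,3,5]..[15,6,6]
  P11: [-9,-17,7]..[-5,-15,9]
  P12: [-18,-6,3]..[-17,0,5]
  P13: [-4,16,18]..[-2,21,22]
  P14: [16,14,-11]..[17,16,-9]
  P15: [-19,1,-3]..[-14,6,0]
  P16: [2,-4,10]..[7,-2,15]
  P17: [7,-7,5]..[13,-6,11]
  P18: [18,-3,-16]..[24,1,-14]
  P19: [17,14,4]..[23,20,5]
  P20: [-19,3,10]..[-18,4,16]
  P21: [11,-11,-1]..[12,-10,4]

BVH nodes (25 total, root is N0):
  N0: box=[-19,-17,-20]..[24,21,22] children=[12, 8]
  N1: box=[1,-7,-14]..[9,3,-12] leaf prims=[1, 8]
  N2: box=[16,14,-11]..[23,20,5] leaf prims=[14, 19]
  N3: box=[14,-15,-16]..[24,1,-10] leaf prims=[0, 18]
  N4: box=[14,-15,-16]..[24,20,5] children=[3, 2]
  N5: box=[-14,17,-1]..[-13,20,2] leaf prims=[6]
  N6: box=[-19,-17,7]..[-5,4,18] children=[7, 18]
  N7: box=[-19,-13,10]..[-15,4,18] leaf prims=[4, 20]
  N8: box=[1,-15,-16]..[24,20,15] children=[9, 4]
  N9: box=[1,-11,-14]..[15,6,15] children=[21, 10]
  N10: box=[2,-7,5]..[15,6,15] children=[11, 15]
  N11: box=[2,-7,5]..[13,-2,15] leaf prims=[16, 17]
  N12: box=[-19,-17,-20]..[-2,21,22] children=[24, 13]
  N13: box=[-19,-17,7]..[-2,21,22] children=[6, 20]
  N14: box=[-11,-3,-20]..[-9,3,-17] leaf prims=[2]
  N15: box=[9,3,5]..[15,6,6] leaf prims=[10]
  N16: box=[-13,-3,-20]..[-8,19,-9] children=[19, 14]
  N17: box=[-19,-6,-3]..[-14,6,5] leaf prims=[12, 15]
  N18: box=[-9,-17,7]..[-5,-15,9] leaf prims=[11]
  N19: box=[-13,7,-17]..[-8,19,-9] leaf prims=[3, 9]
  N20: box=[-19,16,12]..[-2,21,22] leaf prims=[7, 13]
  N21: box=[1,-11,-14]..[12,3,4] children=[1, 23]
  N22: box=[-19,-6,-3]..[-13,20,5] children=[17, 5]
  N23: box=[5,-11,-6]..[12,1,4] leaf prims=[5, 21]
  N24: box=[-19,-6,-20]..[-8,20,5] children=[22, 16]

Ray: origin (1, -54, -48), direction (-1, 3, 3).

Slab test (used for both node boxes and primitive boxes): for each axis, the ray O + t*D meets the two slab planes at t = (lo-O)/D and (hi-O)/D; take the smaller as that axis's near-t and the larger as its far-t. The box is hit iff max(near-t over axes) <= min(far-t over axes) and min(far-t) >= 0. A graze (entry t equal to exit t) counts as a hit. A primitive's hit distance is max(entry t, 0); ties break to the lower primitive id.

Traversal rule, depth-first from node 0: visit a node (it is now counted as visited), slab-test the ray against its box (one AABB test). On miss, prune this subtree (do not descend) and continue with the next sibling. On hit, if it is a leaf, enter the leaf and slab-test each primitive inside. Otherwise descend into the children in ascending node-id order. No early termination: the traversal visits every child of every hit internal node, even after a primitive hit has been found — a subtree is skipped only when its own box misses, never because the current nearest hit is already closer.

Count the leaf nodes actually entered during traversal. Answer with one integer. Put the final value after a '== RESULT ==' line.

Trace the traversal:
N0 x:[-23,20] y:[37/3,25] z:[28/3,70/3] -> hit [37/3,20], descend [8, 12]
  N8 x:[-23,0] y:[13,74/3] z:[32/3,21] -> miss, prune
  N12 x:[3,20] y:[37/3,25] z:[28/3,70/3] -> hit [37/3,20], descend [13, 24]
    N13 x:[3,20] y:[37/3,25] z:[55/3,70/3] -> hit [55/3,20], descend [6, 20]
      N6 x:[6,20] y:[37/3,58/3] z:[55/3,22] -> hit [55/3,58/3], descend [7, 18]
        N7 x:[16,20] y:[41/3,58/3] z:[58/3,22] -> hit [58/3,58/3] leaf, test {P4(miss), P20@t=58/3}
        N18 x:[6,10] y:[37/3,13] z:[55/3,19] -> miss, prune
      N20 x:[3,20] y:[70/3,25] z:[20,70/3] -> miss, prune
    N24 x:[9,20] y:[16,74/3] z:[28/3,53/3] -> hit [16,53/3], descend [16, 22]
      N16 x:[9,14] y:[17,73/3] z:[28/3,13] -> miss, prune
      N22 x:[14,20] y:[16,74/3] z:[15,53/3] -> hit [16,53/3], descend [5, 17]
        N5 x:[14,15] y:[71/3,74/3] z:[47/3,50/3] -> miss, prune
        N17 x:[15,20] y:[16,20] z:[15,53/3] -> hit [16,53/3] leaf, test {P12(miss), P15(miss)}

13 AABB tests over nodes [0, 8, 12, 13, 6, 7, 18, 20, 24, 16, 22, 5, 17]; 2 leaves entered; closest P20.

== RESULT ==
2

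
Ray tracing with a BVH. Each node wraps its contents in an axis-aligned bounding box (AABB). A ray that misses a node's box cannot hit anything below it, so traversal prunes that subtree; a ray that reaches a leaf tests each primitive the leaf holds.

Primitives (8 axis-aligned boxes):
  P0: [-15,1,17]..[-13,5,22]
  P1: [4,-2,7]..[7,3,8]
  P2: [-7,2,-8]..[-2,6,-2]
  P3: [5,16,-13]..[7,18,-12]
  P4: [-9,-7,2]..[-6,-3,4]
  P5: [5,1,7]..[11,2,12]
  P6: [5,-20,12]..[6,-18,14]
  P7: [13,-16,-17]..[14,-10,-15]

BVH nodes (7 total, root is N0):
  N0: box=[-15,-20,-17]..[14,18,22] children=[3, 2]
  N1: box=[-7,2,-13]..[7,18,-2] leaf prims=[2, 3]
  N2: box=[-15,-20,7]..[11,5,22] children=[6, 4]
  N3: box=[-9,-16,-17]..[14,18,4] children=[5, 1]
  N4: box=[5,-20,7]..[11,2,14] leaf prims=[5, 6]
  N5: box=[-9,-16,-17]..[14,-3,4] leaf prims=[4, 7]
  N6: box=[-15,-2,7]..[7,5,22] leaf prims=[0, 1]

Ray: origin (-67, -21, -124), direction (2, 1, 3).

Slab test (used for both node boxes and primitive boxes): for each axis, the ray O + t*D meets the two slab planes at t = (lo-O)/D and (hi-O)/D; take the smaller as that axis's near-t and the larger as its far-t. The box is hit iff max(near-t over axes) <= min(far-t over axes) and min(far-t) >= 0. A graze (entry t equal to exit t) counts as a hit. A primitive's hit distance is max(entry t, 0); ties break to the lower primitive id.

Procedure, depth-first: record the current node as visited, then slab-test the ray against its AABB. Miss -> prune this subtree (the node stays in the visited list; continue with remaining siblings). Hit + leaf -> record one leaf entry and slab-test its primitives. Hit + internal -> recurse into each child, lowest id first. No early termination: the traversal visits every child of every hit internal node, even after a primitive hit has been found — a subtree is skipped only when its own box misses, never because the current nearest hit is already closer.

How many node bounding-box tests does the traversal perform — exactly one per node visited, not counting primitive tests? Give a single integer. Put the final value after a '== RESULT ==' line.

Trace the traversal:
N0 x:[26,81/2] y:[1,39] z:[107/3,146/3] -> hit [107/3,39], descend [2, 3]
  N2 x:[26,39] y:[1,26] z:[131/3,146/3] -> miss, prune
  N3 x:[29,81/2] y:[5,39] z:[107/3,128/3] -> hit [107/3,39], descend [1, 5]
    N1 x:[30,37] y:[23,39] z:[37,122/3] -> hit [37,37] leaf, test {P2(miss), P3@t=37}
    N5 x:[29,81/2] y:[5,18] z:[107/3,128/3] -> miss, prune

Visited [0, 2, 3, 1, 5]. Tests: 5 box, 1 leaf. Nearest: P3.

== RESULT ==
5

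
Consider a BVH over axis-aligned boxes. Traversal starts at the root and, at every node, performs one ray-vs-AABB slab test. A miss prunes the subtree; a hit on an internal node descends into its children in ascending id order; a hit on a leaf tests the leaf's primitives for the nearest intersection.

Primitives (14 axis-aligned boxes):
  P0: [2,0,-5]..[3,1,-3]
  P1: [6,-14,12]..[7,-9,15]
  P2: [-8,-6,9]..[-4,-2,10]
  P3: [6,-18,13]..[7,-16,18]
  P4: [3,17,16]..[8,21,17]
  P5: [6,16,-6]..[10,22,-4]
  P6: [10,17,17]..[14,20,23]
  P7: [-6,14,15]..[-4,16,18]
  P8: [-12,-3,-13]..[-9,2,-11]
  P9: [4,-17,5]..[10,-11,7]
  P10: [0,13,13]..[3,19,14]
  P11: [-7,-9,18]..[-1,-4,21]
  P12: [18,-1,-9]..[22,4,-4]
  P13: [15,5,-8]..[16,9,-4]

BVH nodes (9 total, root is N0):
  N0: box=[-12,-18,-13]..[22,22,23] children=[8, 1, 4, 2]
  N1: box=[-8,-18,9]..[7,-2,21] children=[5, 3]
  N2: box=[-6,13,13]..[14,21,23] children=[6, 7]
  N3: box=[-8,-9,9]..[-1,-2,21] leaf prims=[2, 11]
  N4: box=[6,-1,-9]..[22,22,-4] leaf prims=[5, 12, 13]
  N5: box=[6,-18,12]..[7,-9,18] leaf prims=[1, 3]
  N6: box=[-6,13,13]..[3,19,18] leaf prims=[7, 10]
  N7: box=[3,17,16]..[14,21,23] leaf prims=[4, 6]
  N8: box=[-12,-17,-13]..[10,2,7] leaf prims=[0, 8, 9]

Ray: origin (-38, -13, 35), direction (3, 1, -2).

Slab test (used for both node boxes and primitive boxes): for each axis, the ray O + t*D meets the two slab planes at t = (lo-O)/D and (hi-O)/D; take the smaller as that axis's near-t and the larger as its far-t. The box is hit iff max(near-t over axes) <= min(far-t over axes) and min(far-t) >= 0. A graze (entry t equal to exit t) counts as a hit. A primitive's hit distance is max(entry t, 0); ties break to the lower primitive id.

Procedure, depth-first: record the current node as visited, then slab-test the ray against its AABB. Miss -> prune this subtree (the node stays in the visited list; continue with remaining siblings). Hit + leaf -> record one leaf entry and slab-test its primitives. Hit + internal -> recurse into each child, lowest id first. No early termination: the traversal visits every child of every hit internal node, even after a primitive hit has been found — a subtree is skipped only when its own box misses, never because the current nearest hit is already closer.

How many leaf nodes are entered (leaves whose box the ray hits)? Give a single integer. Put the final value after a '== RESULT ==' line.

Traverse from the root:
N0 x:[26/3,20] y:[-5,35] z:[6,24] -> hit [26/3,20], descend [1, 2, 4, 8]
  N1 x:[10,15] y:[-5,11] z:[7,13] -> hit [10,11], descend [3, 5]
    N3 x:[10,37/3] y:[4,11] z:[7,13] -> hit [10,11] leaf, test {P2(miss), P11(miss)}
    N5 x:[44/3,15] y:[-5,4] z:[17/2,23/2] -> miss, prune
  N2 x:[32/3,52/3] y:[26,34] z:[6,11] -> miss, prune
  N4 x:[44/3,20] y:[12,35] z:[39/2,22] -> hit [39/2,20] leaf, test {P5(miss), P12(miss), P13(miss)}
  N8 x:[26/3,16] y:[-4,15] z:[14,24] -> hit [14,15] leaf, test {P0(miss), P8(miss), P9(miss)}

order=[0, 1, 3, 5, 2, 4, 8]  |boxes|=7  |leaves|=3  hit=miss

== RESULT ==
3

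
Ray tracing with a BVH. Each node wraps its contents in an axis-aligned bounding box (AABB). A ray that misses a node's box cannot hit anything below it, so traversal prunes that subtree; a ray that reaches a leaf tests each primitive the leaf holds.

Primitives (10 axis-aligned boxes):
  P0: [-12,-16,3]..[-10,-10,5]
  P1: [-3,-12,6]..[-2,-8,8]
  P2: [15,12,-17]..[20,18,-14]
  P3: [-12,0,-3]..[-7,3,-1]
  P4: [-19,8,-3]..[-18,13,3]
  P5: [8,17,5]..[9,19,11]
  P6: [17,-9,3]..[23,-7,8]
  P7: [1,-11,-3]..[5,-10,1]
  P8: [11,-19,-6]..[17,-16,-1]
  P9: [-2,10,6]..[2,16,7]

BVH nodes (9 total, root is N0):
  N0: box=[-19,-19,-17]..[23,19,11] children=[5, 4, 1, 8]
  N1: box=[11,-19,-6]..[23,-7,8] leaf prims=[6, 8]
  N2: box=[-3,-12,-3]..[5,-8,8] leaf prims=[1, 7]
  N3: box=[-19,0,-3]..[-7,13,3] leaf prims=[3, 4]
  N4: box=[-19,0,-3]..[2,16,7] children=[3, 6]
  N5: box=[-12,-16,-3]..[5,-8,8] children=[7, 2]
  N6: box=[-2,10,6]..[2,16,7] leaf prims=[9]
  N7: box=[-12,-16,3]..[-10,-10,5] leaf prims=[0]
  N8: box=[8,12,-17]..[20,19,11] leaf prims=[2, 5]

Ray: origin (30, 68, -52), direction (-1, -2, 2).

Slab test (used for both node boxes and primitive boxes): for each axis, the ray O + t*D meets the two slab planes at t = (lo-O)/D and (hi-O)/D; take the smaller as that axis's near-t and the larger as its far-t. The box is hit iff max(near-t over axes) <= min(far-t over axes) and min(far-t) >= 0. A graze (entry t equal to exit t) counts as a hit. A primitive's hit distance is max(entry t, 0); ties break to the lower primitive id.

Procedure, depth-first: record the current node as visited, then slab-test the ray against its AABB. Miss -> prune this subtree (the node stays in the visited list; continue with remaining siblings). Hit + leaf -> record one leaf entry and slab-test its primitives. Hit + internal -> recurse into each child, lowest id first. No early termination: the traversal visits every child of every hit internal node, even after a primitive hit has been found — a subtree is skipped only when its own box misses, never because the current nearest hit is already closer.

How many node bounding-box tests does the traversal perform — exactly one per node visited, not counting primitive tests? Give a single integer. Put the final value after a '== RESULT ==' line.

Trace the traversal:
N0 x:[7,49] y:[49/2,87/2] z:[35/2,63/2] -> hit [49/2,63/2], descend [1, 4, 5, 8]
  N1 x:[7,19] y:[75/2,87/2] z:[23,30] -> miss, prune
  N4 x:[28,49] y:[26,34] z:[49/2,59/2] -> hit [28,59/2], descend [3, 6]
    N3 x:[37,49] y:[55/2,34] z:[49/2,55/2] -> miss, prune
    N6 x:[28,32] y:[26,29] z:[29,59/2] -> hit [29,29] leaf, test {P9@t=29}
  N5 x:[25,42] y:[38,42] z:[49/2,30] -> miss, prune
  N8 x:[10,22] y:[49/2,28] z:[35/2,63/2] -> miss, prune

Visited [0, 1, 4, 3, 6, 5, 8]. Tests: 7 box, 1 leaf. Nearest: P9.

== RESULT ==
7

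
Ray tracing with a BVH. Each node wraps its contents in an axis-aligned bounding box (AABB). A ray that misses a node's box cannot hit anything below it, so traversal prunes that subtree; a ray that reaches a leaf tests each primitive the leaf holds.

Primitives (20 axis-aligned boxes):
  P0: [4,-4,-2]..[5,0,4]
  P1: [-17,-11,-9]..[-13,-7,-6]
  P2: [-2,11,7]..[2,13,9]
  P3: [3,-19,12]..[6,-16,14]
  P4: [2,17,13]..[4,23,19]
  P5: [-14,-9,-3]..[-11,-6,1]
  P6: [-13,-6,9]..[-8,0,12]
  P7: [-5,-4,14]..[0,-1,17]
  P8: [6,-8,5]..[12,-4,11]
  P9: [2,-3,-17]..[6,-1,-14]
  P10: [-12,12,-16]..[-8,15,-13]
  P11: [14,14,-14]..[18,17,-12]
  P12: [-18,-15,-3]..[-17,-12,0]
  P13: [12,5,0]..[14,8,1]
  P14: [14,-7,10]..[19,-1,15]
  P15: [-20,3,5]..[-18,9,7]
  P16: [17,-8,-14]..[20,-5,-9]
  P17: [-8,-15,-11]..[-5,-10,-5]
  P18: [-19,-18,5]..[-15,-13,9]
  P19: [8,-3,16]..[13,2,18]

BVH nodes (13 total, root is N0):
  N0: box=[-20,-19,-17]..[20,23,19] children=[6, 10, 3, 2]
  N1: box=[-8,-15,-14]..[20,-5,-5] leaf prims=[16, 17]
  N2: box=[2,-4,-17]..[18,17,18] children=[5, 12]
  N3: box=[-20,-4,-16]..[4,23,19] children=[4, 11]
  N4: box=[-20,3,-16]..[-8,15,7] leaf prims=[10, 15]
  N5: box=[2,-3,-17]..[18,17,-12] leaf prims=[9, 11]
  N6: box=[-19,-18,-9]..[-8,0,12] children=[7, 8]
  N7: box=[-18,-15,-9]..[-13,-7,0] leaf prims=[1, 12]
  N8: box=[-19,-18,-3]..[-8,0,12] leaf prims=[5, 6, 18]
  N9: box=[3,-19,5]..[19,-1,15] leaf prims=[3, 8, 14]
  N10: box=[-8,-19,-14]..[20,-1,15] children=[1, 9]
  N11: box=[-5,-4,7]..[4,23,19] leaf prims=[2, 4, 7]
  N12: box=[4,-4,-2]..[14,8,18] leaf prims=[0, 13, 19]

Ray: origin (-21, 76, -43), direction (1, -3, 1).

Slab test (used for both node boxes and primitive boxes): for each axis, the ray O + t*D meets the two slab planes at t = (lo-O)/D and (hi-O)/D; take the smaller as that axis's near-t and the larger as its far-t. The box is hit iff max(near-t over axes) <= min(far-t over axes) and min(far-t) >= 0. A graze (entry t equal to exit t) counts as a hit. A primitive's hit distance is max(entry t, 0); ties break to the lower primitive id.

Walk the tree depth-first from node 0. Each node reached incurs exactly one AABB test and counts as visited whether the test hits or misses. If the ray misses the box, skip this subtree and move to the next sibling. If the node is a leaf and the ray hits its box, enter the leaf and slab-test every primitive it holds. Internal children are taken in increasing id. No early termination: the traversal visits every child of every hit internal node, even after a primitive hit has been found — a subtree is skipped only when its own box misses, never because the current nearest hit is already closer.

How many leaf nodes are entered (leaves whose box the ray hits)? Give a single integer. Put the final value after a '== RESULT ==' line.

Walk:
N0 x:[1,41] y:[53/3,95/3] z:[26,62] -> hit [26,95/3], descend [2, 3, 6, 10]
  N2 x:[23,39] y:[59/3,80/3] z:[26,61] -> hit [26,80/3], descend [5, 12]
    N5 x:[23,39] y:[59/3,79/3] z:[26,31] -> hit [26,79/3] leaf, test {P9@t=26, P11(miss)}
    N12 x:[25,35] y:[68/3,80/3] z:[41,61] -> miss, prune
  N3 x:[1,25] y:[53/3,80/3] z:[27,62] -> miss, prune
  N6 x:[2,13] y:[76/3,94/3] z:[34,55] -> miss, prune
  N10 x:[13,41] y:[77/3,95/3] z:[29,58] -> hit [29,95/3], descend [1, 9]
    N1 x:[13,41] y:[27,91/3] z:[29,38] -> hit [29,91/3] leaf, test {P16(miss), P17(miss)}
    N9 x:[24,40] y:[77/3,95/3] z:[48,58] -> miss, prune

Summary -> nodes [0, 2, 5, 12, 3, 6, 10, 1, 9]; box-tests=9; leaf-entries=2; first=P9

== RESULT ==
2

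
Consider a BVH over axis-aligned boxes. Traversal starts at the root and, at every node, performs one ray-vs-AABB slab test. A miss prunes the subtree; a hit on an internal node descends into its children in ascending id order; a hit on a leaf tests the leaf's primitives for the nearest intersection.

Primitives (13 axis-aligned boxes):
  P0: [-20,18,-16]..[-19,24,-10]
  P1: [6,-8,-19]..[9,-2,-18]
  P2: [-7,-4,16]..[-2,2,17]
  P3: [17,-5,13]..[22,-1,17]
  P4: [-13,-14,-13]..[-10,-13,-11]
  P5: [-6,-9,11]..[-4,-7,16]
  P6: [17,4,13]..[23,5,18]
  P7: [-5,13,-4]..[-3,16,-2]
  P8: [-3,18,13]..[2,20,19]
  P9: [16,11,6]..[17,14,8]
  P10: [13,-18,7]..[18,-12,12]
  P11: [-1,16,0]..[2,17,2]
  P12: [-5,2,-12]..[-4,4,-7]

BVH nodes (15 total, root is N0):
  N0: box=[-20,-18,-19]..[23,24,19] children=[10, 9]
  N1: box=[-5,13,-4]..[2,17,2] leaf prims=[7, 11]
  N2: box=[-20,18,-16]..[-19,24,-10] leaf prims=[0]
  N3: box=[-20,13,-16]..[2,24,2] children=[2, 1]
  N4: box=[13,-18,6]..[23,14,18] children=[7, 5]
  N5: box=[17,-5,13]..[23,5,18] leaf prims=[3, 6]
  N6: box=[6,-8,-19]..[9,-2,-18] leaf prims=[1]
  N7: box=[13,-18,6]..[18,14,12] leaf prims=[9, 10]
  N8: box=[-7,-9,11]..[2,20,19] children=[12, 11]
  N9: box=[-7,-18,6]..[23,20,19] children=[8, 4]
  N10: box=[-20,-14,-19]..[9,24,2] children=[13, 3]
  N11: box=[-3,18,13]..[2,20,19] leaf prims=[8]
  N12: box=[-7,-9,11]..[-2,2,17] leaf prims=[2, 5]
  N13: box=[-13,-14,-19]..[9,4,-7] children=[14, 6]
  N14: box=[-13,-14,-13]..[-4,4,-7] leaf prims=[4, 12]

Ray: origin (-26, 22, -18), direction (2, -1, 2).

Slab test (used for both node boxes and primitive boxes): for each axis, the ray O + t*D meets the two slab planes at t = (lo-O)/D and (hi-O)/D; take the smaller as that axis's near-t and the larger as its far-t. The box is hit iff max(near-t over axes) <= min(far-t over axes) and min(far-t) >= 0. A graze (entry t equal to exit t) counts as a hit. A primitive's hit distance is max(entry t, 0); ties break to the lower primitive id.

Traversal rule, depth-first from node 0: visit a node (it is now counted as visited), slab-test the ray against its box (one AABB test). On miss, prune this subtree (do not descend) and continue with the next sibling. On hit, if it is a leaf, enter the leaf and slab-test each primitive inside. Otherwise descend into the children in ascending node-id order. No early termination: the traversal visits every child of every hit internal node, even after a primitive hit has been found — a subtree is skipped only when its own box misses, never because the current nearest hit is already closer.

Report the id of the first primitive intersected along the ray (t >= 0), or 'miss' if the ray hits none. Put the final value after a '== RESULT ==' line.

Trace the traversal:
N0 x:[3,49/2] y:[-2,40] z:[-1/2,37/2] -> hit [3,37/2], descend [9, 10]
  N9 x:[19/2,49/2] y:[2,40] z:[12,37/2] -> hit [12,37/2], descend [4, 8]
    N4 x:[39/2,49/2] y:[8,40] z:[12,18] -> miss, prune
    N8 x:[19/2,14] y:[2,31] z:[29/2,37/2] -> miss, prune
  N10 x:[3,35/2] y:[-2,36] z:[-1/2,10] -> hit [3,10], descend [3, 13]
    N3 x:[3,14] y:[-2,9] z:[1,10] -> hit [3,9], descend [1, 2]
      N1 x:[21/2,14] y:[5,9] z:[7,10] -> miss, prune
      N2 x:[3,7/2] y:[-2,4] z:[1,4] -> hit [3,7/2] leaf, test {P0@t=3}
    N13 x:[13/2,35/2] y:[18,36] z:[-1/2,11/2] -> miss, prune

Summary -> nodes [0, 9, 4, 8, 10, 3, 1, 2, 13]; box-tests=9; leaf-entries=1; first=P0

== RESULT ==
0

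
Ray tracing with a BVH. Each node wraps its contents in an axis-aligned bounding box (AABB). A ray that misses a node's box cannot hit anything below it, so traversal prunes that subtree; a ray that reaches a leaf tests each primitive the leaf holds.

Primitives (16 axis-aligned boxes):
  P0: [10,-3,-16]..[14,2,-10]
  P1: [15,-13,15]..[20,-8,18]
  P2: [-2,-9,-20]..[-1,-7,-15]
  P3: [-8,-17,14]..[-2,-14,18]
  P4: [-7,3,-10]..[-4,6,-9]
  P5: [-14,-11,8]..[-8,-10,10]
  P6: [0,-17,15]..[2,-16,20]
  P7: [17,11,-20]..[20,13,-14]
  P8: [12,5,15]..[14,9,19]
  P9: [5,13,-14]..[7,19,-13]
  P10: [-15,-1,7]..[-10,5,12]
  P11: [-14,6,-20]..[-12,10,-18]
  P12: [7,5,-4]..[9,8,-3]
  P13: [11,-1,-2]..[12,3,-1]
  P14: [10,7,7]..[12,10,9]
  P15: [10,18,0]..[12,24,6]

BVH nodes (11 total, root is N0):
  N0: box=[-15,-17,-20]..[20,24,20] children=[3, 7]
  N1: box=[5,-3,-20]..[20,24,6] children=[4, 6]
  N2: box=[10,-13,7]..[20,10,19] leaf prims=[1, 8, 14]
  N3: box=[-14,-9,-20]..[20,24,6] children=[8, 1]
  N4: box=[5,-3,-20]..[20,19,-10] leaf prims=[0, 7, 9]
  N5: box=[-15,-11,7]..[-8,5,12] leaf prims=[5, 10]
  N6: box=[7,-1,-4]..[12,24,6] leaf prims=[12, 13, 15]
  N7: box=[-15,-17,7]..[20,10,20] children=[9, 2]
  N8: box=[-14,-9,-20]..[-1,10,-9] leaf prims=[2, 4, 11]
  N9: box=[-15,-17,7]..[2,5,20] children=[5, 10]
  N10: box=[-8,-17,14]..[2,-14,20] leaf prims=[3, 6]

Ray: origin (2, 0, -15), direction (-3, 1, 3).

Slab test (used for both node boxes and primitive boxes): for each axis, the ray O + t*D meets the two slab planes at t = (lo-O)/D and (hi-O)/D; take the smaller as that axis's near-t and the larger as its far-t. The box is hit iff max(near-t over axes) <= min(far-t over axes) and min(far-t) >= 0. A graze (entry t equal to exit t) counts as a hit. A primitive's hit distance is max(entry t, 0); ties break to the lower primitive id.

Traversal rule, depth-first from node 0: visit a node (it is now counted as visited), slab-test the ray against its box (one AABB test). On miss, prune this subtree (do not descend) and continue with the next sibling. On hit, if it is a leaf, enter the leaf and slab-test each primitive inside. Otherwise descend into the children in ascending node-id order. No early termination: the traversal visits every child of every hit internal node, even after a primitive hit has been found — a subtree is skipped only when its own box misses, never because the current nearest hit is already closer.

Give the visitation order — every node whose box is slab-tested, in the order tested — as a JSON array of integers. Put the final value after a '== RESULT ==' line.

Walk:
N0 x:[-6,17/3] y:[-17,24] z:[-5/3,35/3] -> hit [-5/3,17/3], descend [3, 7]
  N3 x:[-6,16/3] y:[-9,24] z:[-5/3,7] -> hit [-5/3,16/3], descend [1, 8]
    N1 x:[-6,-1] y:[-3,24] z:[-5/3,7] -> miss, prune
    N8 x:[1,16/3] y:[-9,10] z:[-5/3,2] -> hit [1,2] leaf, test {P2(miss), P4(miss), P11(miss)}
  N7 x:[-6,17/3] y:[-17,10] z:[22/3,35/3] -> miss, prune

order=[0, 3, 1, 8, 7]  |boxes|=5  |leaves|=1  hit=miss

== RESULT ==
[0, 3, 1, 8, 7]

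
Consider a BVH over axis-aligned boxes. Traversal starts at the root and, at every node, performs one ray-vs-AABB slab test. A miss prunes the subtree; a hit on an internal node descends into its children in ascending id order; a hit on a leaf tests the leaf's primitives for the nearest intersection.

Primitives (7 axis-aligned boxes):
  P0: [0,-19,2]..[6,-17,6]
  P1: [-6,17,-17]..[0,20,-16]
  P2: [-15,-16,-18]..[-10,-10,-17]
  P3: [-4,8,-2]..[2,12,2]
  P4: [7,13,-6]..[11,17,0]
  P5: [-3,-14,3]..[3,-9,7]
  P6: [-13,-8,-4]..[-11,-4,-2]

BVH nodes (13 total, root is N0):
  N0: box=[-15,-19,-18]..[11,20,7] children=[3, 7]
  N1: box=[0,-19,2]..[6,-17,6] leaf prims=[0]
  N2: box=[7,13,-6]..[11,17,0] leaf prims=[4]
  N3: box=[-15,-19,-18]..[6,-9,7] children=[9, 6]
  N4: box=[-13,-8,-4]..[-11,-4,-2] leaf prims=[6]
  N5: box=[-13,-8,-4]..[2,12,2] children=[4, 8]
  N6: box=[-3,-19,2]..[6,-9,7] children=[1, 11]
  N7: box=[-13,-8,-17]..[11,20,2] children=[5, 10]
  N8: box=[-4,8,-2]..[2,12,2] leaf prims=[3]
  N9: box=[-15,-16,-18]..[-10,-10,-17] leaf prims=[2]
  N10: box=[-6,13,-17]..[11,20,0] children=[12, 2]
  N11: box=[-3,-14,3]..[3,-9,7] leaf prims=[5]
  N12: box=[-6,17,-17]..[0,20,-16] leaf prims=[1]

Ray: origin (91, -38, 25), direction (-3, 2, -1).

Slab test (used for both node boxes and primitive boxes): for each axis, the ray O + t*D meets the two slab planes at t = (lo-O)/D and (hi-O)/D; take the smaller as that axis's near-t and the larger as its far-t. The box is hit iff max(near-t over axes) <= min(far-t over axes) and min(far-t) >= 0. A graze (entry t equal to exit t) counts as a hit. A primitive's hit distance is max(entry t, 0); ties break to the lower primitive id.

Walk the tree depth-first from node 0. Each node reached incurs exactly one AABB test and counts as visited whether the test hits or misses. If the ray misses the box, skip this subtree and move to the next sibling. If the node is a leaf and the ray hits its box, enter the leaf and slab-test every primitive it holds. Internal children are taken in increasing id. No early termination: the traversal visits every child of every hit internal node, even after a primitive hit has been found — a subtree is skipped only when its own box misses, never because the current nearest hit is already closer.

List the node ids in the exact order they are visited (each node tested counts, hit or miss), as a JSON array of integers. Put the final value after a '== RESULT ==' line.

Walk:
N0 x:[80/3,106/3] y:[19/2,29] z:[18,43] -> hit [80/3,29], descend [3, 7]
  N3 x:[85/3,106/3] y:[19/2,29/2] z:[18,43] -> miss, prune
  N7 x:[80/3,104/3] y:[15,29] z:[23,42] -> hit [80/3,29], descend [5, 10]
    N5 x:[89/3,104/3] y:[15,25] z:[23,29] -> miss, prune
    N10 x:[80/3,97/3] y:[51/2,29] z:[25,42] -> hit [80/3,29], descend [2, 12]
      N2 x:[80/3,28] y:[51/2,55/2] z:[25,31] -> hit [80/3,55/2] leaf, test {P4@t=80/3}
      N12 x:[91/3,97/3] y:[55/2,29] z:[41,42] -> miss, prune

Summary -> nodes [0, 3, 7, 5, 10, 2, 12]; box-tests=7; leaf-entries=1; first=P4

== RESULT ==
[0, 3, 7, 5, 10, 2, 12]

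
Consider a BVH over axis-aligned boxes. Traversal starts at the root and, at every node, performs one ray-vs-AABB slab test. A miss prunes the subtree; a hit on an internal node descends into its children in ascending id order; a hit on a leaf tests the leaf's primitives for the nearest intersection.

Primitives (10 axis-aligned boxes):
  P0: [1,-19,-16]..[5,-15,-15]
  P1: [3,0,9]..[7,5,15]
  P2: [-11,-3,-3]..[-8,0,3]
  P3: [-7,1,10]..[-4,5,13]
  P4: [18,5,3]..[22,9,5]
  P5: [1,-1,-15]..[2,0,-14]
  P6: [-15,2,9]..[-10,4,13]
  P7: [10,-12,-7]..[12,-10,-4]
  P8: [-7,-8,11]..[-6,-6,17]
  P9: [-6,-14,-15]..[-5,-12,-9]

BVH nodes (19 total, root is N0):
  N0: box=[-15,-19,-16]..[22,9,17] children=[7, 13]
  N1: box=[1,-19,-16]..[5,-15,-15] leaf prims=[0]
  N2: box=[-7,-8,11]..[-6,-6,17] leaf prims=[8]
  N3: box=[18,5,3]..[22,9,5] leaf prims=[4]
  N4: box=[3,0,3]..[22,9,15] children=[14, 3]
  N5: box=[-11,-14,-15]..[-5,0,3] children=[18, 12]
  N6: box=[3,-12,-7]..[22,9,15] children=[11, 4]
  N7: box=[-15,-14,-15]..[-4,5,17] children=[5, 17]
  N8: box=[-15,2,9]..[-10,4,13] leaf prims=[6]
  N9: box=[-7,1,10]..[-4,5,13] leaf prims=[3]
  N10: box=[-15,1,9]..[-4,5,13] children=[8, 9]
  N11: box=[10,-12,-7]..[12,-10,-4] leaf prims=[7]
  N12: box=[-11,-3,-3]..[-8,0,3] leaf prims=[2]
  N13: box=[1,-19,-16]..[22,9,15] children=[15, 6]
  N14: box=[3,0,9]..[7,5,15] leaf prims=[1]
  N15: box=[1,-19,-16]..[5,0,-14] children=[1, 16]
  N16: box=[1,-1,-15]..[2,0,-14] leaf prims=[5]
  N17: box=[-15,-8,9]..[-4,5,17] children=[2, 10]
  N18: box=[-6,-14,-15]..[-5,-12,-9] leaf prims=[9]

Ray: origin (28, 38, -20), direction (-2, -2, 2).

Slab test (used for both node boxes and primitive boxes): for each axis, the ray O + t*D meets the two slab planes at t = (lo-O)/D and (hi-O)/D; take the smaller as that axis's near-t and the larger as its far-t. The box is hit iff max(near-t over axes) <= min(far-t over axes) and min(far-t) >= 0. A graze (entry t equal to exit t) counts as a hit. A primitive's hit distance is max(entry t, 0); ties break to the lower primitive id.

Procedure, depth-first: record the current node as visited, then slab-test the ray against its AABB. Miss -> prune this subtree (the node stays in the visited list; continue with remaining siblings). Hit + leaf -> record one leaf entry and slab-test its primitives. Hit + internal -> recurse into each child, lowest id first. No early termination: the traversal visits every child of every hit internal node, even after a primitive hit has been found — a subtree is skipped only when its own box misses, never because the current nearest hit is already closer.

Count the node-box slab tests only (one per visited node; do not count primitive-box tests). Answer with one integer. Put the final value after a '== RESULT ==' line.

Traverse from the root:
N0 x:[3,43/2] y:[29/2,57/2] z:[2,37/2] -> hit [29/2,37/2], descend [7, 13]
  N7 x:[16,43/2] y:[33/2,26] z:[5/2,37/2] -> hit [33/2,37/2], descend [5, 17]
    N5 x:[33/2,39/2] y:[19,26] z:[5/2,23/2] -> miss, prune
    N17 x:[16,43/2] y:[33/2,23] z:[29/2,37/2] -> hit [33/2,37/2], descend [2, 10]
      N2 x:[17,35/2] y:[22,23] z:[31/2,37/2] -> miss, prune
      N10 x:[16,43/2] y:[33/2,37/2] z:[29/2,33/2] -> hit [33/2,33/2], descend [8, 9]
        N8 x:[19,43/2] y:[17,18] z:[29/2,33/2] -> miss, prune
        N9 x:[16,35/2] y:[33/2,37/2] z:[15,33/2] -> hit [33/2,33/2] leaf, test {P3@t=33/2}
  N13 x:[3,27/2] y:[29/2,57/2] z:[2,35/2] -> miss, prune

9 AABB tests over nodes [0, 7, 5, 17, 2, 10, 8, 9, 13]; 1 leaf entered; closest P3.

== RESULT ==
9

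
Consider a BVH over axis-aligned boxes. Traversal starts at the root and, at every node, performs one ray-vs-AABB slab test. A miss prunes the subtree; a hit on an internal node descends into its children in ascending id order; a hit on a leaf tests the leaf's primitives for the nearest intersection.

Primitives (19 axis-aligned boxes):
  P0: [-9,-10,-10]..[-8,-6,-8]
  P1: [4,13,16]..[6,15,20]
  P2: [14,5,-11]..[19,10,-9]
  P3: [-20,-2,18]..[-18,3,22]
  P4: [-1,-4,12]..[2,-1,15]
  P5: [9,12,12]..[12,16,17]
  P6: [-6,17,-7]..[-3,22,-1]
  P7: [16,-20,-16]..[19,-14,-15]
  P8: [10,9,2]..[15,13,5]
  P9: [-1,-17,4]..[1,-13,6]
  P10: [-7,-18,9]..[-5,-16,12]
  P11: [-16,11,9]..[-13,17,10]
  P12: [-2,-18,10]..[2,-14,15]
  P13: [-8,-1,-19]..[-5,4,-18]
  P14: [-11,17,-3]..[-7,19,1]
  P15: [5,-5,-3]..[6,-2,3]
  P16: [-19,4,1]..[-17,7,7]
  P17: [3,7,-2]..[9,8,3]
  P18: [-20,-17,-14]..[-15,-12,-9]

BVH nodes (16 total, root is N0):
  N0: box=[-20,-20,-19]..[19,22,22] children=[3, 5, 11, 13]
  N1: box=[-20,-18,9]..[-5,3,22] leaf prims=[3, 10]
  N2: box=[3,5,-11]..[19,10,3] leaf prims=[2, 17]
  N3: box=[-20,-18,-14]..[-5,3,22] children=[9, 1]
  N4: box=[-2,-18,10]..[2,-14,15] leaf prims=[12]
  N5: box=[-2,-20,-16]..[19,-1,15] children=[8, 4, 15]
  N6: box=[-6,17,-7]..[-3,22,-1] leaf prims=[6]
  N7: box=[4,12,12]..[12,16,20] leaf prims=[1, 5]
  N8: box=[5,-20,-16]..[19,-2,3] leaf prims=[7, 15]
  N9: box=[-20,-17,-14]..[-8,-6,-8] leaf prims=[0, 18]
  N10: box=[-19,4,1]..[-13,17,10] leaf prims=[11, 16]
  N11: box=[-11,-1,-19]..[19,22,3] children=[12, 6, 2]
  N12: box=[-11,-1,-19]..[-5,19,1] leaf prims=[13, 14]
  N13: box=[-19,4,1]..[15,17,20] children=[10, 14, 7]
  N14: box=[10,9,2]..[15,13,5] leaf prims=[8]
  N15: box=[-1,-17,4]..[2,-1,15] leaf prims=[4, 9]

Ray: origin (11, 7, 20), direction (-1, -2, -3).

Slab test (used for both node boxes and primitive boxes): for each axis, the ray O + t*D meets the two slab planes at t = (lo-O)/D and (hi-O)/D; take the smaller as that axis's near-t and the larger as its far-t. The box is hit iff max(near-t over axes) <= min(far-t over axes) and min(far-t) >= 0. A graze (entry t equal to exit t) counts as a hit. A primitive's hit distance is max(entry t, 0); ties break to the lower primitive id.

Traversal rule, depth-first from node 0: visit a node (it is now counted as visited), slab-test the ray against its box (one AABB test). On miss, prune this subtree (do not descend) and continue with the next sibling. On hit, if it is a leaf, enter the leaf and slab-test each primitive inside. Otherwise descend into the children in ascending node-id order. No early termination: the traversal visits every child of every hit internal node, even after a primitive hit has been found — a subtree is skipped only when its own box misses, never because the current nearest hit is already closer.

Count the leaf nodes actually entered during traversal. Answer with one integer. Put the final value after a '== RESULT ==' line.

Traverse from the root:
N0 x:[-8,31] y:[-15/2,27/2] z:[-2/3,13] -> hit [-2/3,13], descend [3, 5, 11, 13]
  N3 x:[16,31] y:[2,25/2] z:[-2/3,34/3] -> miss, prune
  N5 x:[-8,13] y:[4,27/2] z:[5/3,12] -> hit [4,12], descend [4, 8, 15]
    N4 x:[9,13] y:[21/2,25/2] z:[5/3,10/3] -> miss, prune
    N8 x:[-8,6] y:[9/2,27/2] z:[17/3,12] -> hit [17/3,6] leaf, test {P7(miss), P15@t=17/3}
    N15 x:[9,12] y:[4,12] z:[5/3,16/3] -> miss, prune
  N11 x:[-8,22] y:[-15/2,4] z:[17/3,13] -> miss, prune
  N13 x:[-4,30] y:[-5,3/2] z:[0,19/3] -> hit [0,3/2], descend [7, 10, 14]
    N7 x:[-1,7] y:[-9/2,-5/2] z:[0,8/3] -> miss, prune
    N10 x:[24,30] y:[-5,3/2] z:[10/3,19/3] -> miss, prune
    N14 x:[-4,1] y:[-3,-1] z:[5,6] -> miss, prune

Visited [0, 3, 5, 4, 8, 15, 11, 13, 7, 10, 14]. Tests: 11 box, 1 leaf. Nearest: P15.

== RESULT ==
1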